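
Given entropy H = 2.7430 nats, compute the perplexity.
15.5335

Perplexity is e^H (or exp(H) for natural log).

H = 2.7430 nats
Perplexity = e^2.7430 = 15.5335

Interpretation: The model's uncertainty is equivalent to choosing uniformly among 15.5 options.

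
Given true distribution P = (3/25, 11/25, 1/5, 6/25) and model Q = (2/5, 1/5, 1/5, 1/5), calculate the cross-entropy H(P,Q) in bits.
2.2019 bits

Cross-entropy: H(P,Q) = -Σ p(x) log q(x)

Alternatively: H(P,Q) = H(P) + D_KL(P||Q)
H(P) = 1.8467 bits
D_KL(P||Q) = 0.3552 bits

H(P,Q) = 1.8467 + 0.3552 = 2.2019 bits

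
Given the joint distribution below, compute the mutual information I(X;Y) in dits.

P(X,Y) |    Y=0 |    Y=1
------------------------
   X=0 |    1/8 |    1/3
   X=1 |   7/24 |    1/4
0.0160 dits

Mutual information: I(X;Y) = H(X) + H(Y) - H(X,Y)

Marginals:
P(X) = (11/24, 13/24), H(X) = 0.2995 dits
P(Y) = (5/12, 7/12), H(Y) = 0.2950 dits

Joint entropy: H(X,Y) = 0.5785 dits

I(X;Y) = 0.2995 + 0.2950 - 0.5785 = 0.0160 dits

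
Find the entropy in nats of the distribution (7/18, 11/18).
0.6682 nats

Shannon entropy is H(X) = -Σ p(x) log p(x).

For P = (7/18, 11/18):
H = -7/18 × log_e(7/18) -11/18 × log_e(11/18)
H = 0.6682 nats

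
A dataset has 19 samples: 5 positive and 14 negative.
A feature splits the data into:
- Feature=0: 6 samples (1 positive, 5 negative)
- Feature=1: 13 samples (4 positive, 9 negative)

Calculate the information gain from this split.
0.0169 bits

Information Gain = H(Y) - H(Y|Feature)

Before split:
P(positive) = 5/19 = 0.2632
H(Y) = 0.8315 bits

After split:
Feature=0: H = 0.6500 bits (weight = 6/19)
Feature=1: H = 0.8905 bits (weight = 13/19)
H(Y|Feature) = (6/19)×0.6500 + (13/19)×0.8905 = 0.8146 bits

Information Gain = 0.8315 - 0.8146 = 0.0169 bits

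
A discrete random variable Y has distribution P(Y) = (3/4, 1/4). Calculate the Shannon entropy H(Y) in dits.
0.2442 dits

Shannon entropy is H(X) = -Σ p(x) log p(x).

For P = (3/4, 1/4):
H = -3/4 × log_10(3/4) -1/4 × log_10(1/4)
H = 0.2442 dits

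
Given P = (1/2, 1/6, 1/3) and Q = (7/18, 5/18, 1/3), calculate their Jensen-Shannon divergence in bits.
0.0151 bits

Jensen-Shannon divergence is:
JSD(P||Q) = 0.5 × D_KL(P||M) + 0.5 × D_KL(Q||M)
where M = 0.5 × (P + Q) is the mixture distribution.

M = 0.5 × (1/2, 1/6, 1/3) + 0.5 × (7/18, 5/18, 1/3) = (4/9, 2/9, 1/3)

D_KL(P||M) = 0.0158 bits
D_KL(Q||M) = 0.0145 bits

JSD(P||Q) = 0.5 × 0.0158 + 0.5 × 0.0145 = 0.0151 bits

Unlike KL divergence, JSD is symmetric and bounded: 0 ≤ JSD ≤ log(2).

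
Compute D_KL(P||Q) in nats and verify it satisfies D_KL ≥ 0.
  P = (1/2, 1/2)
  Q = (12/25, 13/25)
0.0008 nats

KL divergence satisfies the Gibbs inequality: D_KL(P||Q) ≥ 0 for all distributions P, Q.

D_KL(P||Q) = Σ p(x) log(p(x)/q(x))
Term by term:
  x=0: 1/2 × log_e[(1/2)/(12/25)] = 0.0204
  x=1: 1/2 × log_e[(1/2)/(13/25)] = -0.0196
D_KL(P||Q) = 0.0008 nats

D_KL(P||Q) = 0.0008 ≥ 0 ✓

This non-negativity is a fundamental property: relative entropy cannot be negative because it measures how different Q is from P.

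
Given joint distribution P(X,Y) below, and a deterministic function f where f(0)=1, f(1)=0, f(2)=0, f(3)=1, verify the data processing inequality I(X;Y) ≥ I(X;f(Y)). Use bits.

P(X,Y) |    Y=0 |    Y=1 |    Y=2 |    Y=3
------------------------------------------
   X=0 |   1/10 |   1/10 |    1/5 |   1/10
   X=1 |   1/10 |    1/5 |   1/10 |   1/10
I(X;Y) = 0.0490, I(X;f(Y)) = 0.0000, inequality holds: 0.0490 ≥ 0.0000

Data Processing Inequality: For any Markov chain X → Y → Z, we have I(X;Y) ≥ I(X;Z).

Here Z = f(Y) is a deterministic function of Y, forming X → Y → Z.

Original I(X;Y) = 0.0490 bits

After applying f:
P(X,Z) where Z=f(Y):
- P(X,Z=0) = P(X,Y=1) + P(X,Y=2)
- P(X,Z=1) = P(X,Y=0) + P(X,Y=3)

I(X;Z) = I(X;f(Y)) = 0.0000 bits

Verification: 0.0490 ≥ 0.0000 ✓

Information cannot be created by processing; the function f can only lose information about X.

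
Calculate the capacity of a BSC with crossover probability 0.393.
0.0333 bits

For a binary symmetric channel (BSC) with error probability p:
Capacity C = 1 - H(p) bits per symbol

where H(p) = -p log₂(p) - (1-p) log₂(1-p) is the binary entropy function.

H(0.393) = 0.9667 bits
C = 1 - 0.9667 = 0.0333 bits per symbol

This means we can reliably transmit up to 0.0333 bits of information per channel use.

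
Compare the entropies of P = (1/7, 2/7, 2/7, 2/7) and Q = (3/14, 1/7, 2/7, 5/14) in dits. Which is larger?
P

Computing entropies in dits:
H(P) = 0.5871
H(Q) = 0.5792

Distribution P has higher entropy.

Intuition: The distribution closer to uniform (more spread out) has higher entropy.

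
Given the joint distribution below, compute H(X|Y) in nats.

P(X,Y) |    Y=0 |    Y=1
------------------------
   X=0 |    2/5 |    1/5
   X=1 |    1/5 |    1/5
0.6592 nats

Using the chain rule: H(X|Y) = H(X,Y) - H(Y)

First, compute H(X,Y) = 1.3322 nats

Marginal P(Y) = (3/5, 2/5)
H(Y) = 0.6730 nats

H(X|Y) = H(X,Y) - H(Y) = 1.3322 - 0.6730 = 0.6592 nats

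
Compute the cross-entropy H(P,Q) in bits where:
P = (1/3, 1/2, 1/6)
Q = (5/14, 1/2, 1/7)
1.4630 bits

Cross-entropy: H(P,Q) = -Σ p(x) log q(x)

Alternatively: H(P,Q) = H(P) + D_KL(P||Q)
H(P) = 1.4591 bits
D_KL(P||Q) = 0.0039 bits

H(P,Q) = 1.4591 + 0.0039 = 1.4630 bits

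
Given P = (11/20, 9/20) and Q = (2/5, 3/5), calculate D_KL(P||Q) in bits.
0.0659 bits

KL divergence: D_KL(P||Q) = Σ p(x) log(p(x)/q(x))

Computing term by term:
  x=0: 11/20 × log_2[(11/20)/(2/5)] = 11/20 × 0.4594 = 0.2527
  x=1: 9/20 × log_2[(9/20)/(3/5)] = 9/20 × -0.4150 = -0.1868

D_KL(P||Q) = 0.0659 bits

Note: KL divergence is always non-negative and equals 0 iff P = Q.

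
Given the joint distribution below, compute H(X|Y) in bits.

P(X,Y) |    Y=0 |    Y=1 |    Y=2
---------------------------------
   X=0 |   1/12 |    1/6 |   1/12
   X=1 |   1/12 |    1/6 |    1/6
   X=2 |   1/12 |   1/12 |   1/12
1.5304 bits

Using the chain rule: H(X|Y) = H(X,Y) - H(Y)

First, compute H(X,Y) = 3.0850 bits

Marginal P(Y) = (1/4, 5/12, 1/3)
H(Y) = 1.5546 bits

H(X|Y) = H(X,Y) - H(Y) = 3.0850 - 1.5546 = 1.5304 bits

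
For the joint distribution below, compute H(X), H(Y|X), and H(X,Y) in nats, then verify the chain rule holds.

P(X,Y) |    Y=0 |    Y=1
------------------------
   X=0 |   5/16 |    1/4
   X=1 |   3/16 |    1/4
H(X,Y) = 1.3705, H(X) = 0.6853, H(Y|X) = 0.6852 (all in nats)

Chain rule: H(X,Y) = H(X) + H(Y|X)

Left side — joint entropy directly:
H(X,Y) = -Σ p(x,y) log p(x,y) = 1.3705 nats

Right side — compute H(Y|X) from the conditional distributions:
P(X) = (9/16, 7/16), so H(X) = 0.6853 nats
H(Y|X) = Σ_x P(X=x) · H(Y|X=x):
  P(Y|X=0) = (5/9, 4/9), H(Y|X=0) = 0.6870, weight P(X=0) = 9/16
  P(Y|X=1) = (3/7, 4/7), H(Y|X=1) = 0.6829, weight P(X=1) = 7/16
H(Y|X) = 0.6852 nats

H(X) + H(Y|X) = 0.6853 + 0.6852 = 1.3705 nats

Both sides equal 1.3705 nats. ✓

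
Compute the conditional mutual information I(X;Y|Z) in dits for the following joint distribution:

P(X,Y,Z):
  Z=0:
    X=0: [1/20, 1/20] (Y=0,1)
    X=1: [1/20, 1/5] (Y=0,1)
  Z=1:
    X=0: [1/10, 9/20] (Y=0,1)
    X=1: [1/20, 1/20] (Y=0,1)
0.0156 dits

Conditional mutual information: I(X;Y|Z) = H(X|Z) + H(Y|Z) - H(X,Y|Z)

H(Z) = 0.2812
H(X,Z) = 0.4933 → H(X|Z) = 0.2121
H(Y,Z) = 0.5246 → H(Y|Z) = 0.2434
H(X,Y,Z) = 0.7211 → H(X,Y|Z) = 0.4399

I(X;Y|Z) = 0.2121 + 0.2434 - 0.4399 = 0.0156 dits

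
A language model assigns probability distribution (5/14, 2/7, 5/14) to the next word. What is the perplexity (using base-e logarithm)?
2.9843

Perplexity is e^H (or exp(H) for natural log).

First, H = -Σ p log p = 1.0934 nats
Perplexity = e^1.0934 = 2.9843

Interpretation: The model's uncertainty is equivalent to choosing uniformly among 3.0 options.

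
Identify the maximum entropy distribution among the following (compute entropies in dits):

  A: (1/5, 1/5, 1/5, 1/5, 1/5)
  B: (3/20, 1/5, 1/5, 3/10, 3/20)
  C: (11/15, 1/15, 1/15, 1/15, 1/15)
A

For a discrete distribution over n outcomes, entropy is maximized by the uniform distribution.

Computing entropies:
H(A) = 0.6990 dits
H(B) = 0.6836 dits
H(C) = 0.4124 dits

The uniform distribution (where all probabilities equal 1/5) achieves the maximum entropy of log_10(5) = 0.6990 dits.

Distribution A has the highest entropy.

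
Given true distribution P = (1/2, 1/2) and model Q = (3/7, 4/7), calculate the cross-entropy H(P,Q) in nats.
0.7035 nats

Cross-entropy: H(P,Q) = -Σ p(x) log q(x)

Alternatively: H(P,Q) = H(P) + D_KL(P||Q)
H(P) = 0.6931 nats
D_KL(P||Q) = 0.0103 nats

H(P,Q) = 0.6931 + 0.0103 = 0.7035 nats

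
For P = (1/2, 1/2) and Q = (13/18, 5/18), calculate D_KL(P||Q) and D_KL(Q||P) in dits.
D_KL(P||Q) = 0.0478, D_KL(Q||P) = 0.0444

KL divergence is not symmetric: D_KL(P||Q) ≠ D_KL(Q||P) in general.

D_KL(P||Q) = 0.0478 dits
D_KL(Q||P) = 0.0444 dits

No, they are not equal!

This asymmetry is why KL divergence is not a true distance metric.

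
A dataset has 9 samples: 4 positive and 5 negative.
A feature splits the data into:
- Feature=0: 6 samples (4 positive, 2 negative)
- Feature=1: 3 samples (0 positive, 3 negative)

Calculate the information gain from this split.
0.3789 bits

Information Gain = H(Y) - H(Y|Feature)

Before split:
P(positive) = 4/9 = 0.4444
H(Y) = 0.9911 bits

After split:
Feature=0: H = 0.9183 bits (weight = 6/9)
Feature=1: H = 0.0000 bits (weight = 3/9)
H(Y|Feature) = (6/9)×0.9183 + (3/9)×0.0000 = 0.6122 bits

Information Gain = 0.9911 - 0.6122 = 0.3789 bits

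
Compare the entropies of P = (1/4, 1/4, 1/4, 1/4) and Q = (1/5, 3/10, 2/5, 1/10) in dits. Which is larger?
P

Computing entropies in dits:
H(P) = 0.6021
H(Q) = 0.5558

Distribution P has higher entropy.

Intuition: The distribution closer to uniform (more spread out) has higher entropy.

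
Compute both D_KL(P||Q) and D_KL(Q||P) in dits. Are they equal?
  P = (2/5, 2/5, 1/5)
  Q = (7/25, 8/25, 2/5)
D_KL(P||Q) = 0.0405, D_KL(Q||P) = 0.0460

KL divergence is not symmetric: D_KL(P||Q) ≠ D_KL(Q||P) in general.

D_KL(P||Q) = 0.0405 dits
D_KL(Q||P) = 0.0460 dits

No, they are not equal!

This asymmetry is why KL divergence is not a true distance metric.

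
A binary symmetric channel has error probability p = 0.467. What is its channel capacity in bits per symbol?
0.0031 bits

For a binary symmetric channel (BSC) with error probability p:
Capacity C = 1 - H(p) bits per symbol

where H(p) = -p log₂(p) - (1-p) log₂(1-p) is the binary entropy function.

H(0.467) = 0.9969 bits
C = 1 - 0.9969 = 0.0031 bits per symbol

This means we can reliably transmit up to 0.0031 bits of information per channel use.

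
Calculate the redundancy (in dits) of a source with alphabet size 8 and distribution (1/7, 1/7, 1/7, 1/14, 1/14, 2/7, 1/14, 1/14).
0.0580 dits

Redundancy measures how far a source is from maximum entropy:
R = H_max - H(X)

Maximum entropy for 8 symbols: H_max = log_10(8) = 0.9031 dits
Actual entropy: H(X) = 0.8451 dits
Redundancy: R = 0.9031 - 0.8451 = 0.0580 dits

This redundancy represents potential for compression: the source could be compressed by 0.0580 dits per symbol.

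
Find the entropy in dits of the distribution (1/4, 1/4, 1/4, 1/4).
0.6021 dits

Shannon entropy is H(X) = -Σ p(x) log p(x).

For P = (1/4, 1/4, 1/4, 1/4):
H = -1/4 × log_10(1/4) -1/4 × log_10(1/4) -1/4 × log_10(1/4) -1/4 × log_10(1/4)
H = 0.6021 dits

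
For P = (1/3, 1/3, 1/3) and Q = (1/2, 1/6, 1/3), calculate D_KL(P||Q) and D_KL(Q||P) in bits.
D_KL(P||Q) = 0.1383, D_KL(Q||P) = 0.1258

KL divergence is not symmetric: D_KL(P||Q) ≠ D_KL(Q||P) in general.

D_KL(P||Q) = 0.1383 bits
D_KL(Q||P) = 0.1258 bits

No, they are not equal!

This asymmetry is why KL divergence is not a true distance metric.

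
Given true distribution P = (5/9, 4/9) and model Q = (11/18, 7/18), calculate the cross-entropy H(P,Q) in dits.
0.3011 dits

Cross-entropy: H(P,Q) = -Σ p(x) log q(x)

Alternatively: H(P,Q) = H(P) + D_KL(P||Q)
H(P) = 0.2983 dits
D_KL(P||Q) = 0.0028 dits

H(P,Q) = 0.2983 + 0.0028 = 0.3011 dits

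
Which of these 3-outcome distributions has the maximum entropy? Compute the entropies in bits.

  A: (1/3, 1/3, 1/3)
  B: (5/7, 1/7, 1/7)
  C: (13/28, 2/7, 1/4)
A

For a discrete distribution over n outcomes, entropy is maximized by the uniform distribution.

Computing entropies:
H(A) = 1.5850 bits
H(B) = 1.1488 bits
H(C) = 1.5303 bits

The uniform distribution (where all probabilities equal 1/3) achieves the maximum entropy of log_2(3) = 1.5850 bits.

Distribution A has the highest entropy.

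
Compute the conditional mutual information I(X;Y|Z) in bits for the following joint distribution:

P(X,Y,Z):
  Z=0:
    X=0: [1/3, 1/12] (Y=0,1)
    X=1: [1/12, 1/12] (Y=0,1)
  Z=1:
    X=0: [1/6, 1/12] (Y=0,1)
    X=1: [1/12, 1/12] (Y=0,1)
0.0443 bits

Conditional mutual information: I(X;Y|Z) = H(X|Z) + H(Y|Z) - H(X,Y|Z)

H(Z) = 0.9799
H(X,Z) = 1.8879 → H(X|Z) = 0.9080
H(Y,Z) = 1.8879 → H(Y|Z) = 0.9080
H(X,Y,Z) = 2.7516 → H(X,Y|Z) = 1.7718

I(X;Y|Z) = 0.9080 + 0.9080 - 1.7718 = 0.0443 bits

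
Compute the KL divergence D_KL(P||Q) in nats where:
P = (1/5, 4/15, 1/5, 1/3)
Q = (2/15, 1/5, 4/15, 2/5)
0.0395 nats

KL divergence: D_KL(P||Q) = Σ p(x) log(p(x)/q(x))

Computing term by term:
  x=0: 1/5 × log_e[(1/5)/(2/15)] = 1/5 × 0.4055 = 0.0811
  x=1: 4/15 × log_e[(4/15)/(1/5)] = 4/15 × 0.2877 = 0.0767
  x=2: 1/5 × log_e[(1/5)/(4/15)] = 1/5 × -0.2877 = -0.0575
  x=3: 1/3 × log_e[(1/3)/(2/5)] = 1/3 × -0.1823 = -0.0608

D_KL(P||Q) = 0.0395 nats

Note: KL divergence is always non-negative and equals 0 iff P = Q.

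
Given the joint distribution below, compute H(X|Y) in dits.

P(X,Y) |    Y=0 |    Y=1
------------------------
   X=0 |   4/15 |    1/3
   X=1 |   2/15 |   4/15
0.2896 dits

Using the chain rule: H(X|Y) = H(X,Y) - H(Y)

First, compute H(X,Y) = 0.5819 dits

Marginal P(Y) = (2/5, 3/5)
H(Y) = 0.2923 dits

H(X|Y) = H(X,Y) - H(Y) = 0.5819 - 0.2923 = 0.2896 dits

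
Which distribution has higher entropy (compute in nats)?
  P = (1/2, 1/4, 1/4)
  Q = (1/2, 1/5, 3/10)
P

Computing entropies in nats:
H(P) = 1.0397
H(Q) = 1.0297

Distribution P has higher entropy.

Intuition: The distribution closer to uniform (more spread out) has higher entropy.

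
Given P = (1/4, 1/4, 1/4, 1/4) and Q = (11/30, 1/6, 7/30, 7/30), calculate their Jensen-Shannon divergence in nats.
0.0100 nats

Jensen-Shannon divergence is:
JSD(P||Q) = 0.5 × D_KL(P||M) + 0.5 × D_KL(Q||M)
where M = 0.5 × (P + Q) is the mixture distribution.

M = 0.5 × (1/4, 1/4, 1/4, 1/4) + 0.5 × (11/30, 1/6, 7/30, 7/30) = (0.308333, 5/24, 0.241667, 0.241667)

D_KL(P||M) = 0.0101 nats
D_KL(Q||M) = 0.0100 nats

JSD(P||Q) = 0.5 × 0.0101 + 0.5 × 0.0100 = 0.0100 nats

Unlike KL divergence, JSD is symmetric and bounded: 0 ≤ JSD ≤ log(2).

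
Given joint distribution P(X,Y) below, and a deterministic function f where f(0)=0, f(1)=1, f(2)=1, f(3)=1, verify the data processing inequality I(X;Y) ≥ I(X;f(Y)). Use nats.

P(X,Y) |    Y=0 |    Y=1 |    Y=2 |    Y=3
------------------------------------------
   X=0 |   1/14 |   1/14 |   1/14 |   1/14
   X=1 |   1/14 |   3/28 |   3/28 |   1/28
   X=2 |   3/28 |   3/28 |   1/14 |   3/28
I(X;Y) = 0.0244, I(X;f(Y)) = 0.0012, inequality holds: 0.0244 ≥ 0.0012

Data Processing Inequality: For any Markov chain X → Y → Z, we have I(X;Y) ≥ I(X;Z).

Here Z = f(Y) is a deterministic function of Y, forming X → Y → Z.

Original I(X;Y) = 0.0244 nats

After applying f:
P(X,Z) where Z=f(Y):
- P(X,Z=0) = P(X,Y=0)
- P(X,Z=1) = P(X,Y=1) + P(X,Y=2) + P(X,Y=3)

I(X;Z) = I(X;f(Y)) = 0.0012 nats

Verification: 0.0244 ≥ 0.0012 ✓

Information cannot be created by processing; the function f can only lose information about X.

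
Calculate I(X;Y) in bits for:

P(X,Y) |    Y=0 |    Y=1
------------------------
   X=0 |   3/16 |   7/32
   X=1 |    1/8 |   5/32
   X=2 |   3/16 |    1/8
0.0133 bits

Mutual information: I(X;Y) = H(X) + H(Y) - H(X,Y)

Marginals:
P(X) = (13/32, 9/32, 5/16), H(X) = 1.5671 bits
P(Y) = (1/2, 1/2), H(Y) = 1.0000 bits

Joint entropy: H(X,Y) = 2.5537 bits

I(X;Y) = 1.5671 + 1.0000 - 2.5537 = 0.0133 bits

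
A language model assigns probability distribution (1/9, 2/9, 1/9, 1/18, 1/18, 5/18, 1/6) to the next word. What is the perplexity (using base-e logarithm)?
6.0382

Perplexity is e^H (or exp(H) for natural log).

First, H = -Σ p log p = 1.7981 nats
Perplexity = e^1.7981 = 6.0382

Interpretation: The model's uncertainty is equivalent to choosing uniformly among 6.0 options.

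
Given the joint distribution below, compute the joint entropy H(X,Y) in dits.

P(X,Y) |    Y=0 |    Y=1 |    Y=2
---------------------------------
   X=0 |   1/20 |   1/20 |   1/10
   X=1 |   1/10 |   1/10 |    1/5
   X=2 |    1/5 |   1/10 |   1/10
0.9097 dits

Joint entropy is H(X,Y) = -Σ_{x,y} p(x,y) log p(x,y).

Summing over all non-zero entries:
H(X,Y) = -[1/20·log_10(1/20) + 1/20·log_10(1/20) + 1/10·log_10(1/10) + 1/10·log_10(1/10) + 1/10·log_10(1/10) + 1/5·log_10(1/5) + 1/5·log_10(1/5) + 1/10·log_10(1/10) + 1/10·log_10(1/10)]
H(X,Y) = 0.9097 dits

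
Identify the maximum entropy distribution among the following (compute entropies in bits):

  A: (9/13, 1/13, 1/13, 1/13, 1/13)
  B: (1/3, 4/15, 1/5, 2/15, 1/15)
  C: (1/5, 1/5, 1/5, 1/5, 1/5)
C

For a discrete distribution over n outcomes, entropy is maximized by the uniform distribution.

Computing entropies:
H(A) = 1.5059 bits
H(B) = 2.1493 bits
H(C) = 2.3219 bits

The uniform distribution (where all probabilities equal 1/5) achieves the maximum entropy of log_2(5) = 2.3219 bits.

Distribution C has the highest entropy.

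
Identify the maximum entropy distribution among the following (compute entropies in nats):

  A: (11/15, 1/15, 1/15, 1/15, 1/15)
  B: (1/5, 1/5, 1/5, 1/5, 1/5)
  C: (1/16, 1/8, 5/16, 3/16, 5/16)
B

For a discrete distribution over n outcomes, entropy is maximized by the uniform distribution.

Computing entropies:
H(A) = 0.9496 nats
H(B) = 1.6094 nats
H(C) = 1.4741 nats

The uniform distribution (where all probabilities equal 1/5) achieves the maximum entropy of log_e(5) = 1.6094 nats.

Distribution B has the highest entropy.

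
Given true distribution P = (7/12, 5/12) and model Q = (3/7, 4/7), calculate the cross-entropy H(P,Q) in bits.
1.0495 bits

Cross-entropy: H(P,Q) = -Σ p(x) log q(x)

Alternatively: H(P,Q) = H(P) + D_KL(P||Q)
H(P) = 0.9799 bits
D_KL(P||Q) = 0.0696 bits

H(P,Q) = 0.9799 + 0.0696 = 1.0495 bits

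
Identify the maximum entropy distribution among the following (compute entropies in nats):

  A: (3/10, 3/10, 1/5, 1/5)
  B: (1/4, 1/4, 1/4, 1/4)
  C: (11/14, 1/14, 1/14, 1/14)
B

For a discrete distribution over n outcomes, entropy is maximized by the uniform distribution.

Computing entropies:
H(A) = 1.3662 nats
H(B) = 1.3863 nats
H(C) = 0.7550 nats

The uniform distribution (where all probabilities equal 1/4) achieves the maximum entropy of log_e(4) = 1.3863 nats.

Distribution B has the highest entropy.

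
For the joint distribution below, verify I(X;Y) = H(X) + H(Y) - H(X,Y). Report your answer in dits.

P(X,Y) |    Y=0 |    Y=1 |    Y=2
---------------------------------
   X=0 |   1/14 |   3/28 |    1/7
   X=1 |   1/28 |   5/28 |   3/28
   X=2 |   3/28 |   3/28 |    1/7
I(X;Y) = 0.0144 dits

Mutual information has multiple equivalent forms:
- I(X;Y) = H(X) - H(X|Y)
- I(X;Y) = H(Y) - H(Y|X)
- I(X;Y) = H(X) + H(Y) - H(X,Y)

Computing all quantities:
H(X) = 0.4766, H(Y) = 0.4622, H(X,Y) = 0.9243
H(X|Y) = 0.4622, H(Y|X) = 0.4478

Verification:
H(X) - H(X|Y) = 0.4766 - 0.4622 = 0.0144
H(Y) - H(Y|X) = 0.4622 - 0.4478 = 0.0144
H(X) + H(Y) - H(X,Y) = 0.4766 + 0.4622 - 0.9243 = 0.0144

All forms give I(X;Y) = 0.0144 dits. ✓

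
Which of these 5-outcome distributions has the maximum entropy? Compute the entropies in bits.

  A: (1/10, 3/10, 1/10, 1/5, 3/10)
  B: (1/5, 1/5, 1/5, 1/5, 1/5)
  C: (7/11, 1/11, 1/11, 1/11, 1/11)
B

For a discrete distribution over n outcomes, entropy is maximized by the uniform distribution.

Computing entropies:
H(A) = 2.1710 bits
H(B) = 2.3219 bits
H(C) = 1.6729 bits

The uniform distribution (where all probabilities equal 1/5) achieves the maximum entropy of log_2(5) = 2.3219 bits.

Distribution B has the highest entropy.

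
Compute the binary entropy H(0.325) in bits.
0.9097 bits

The binary entropy function is:
H(p) = -p log(p) - (1-p) log(1-p)

H(0.325) = -0.325 × log_2(0.325) - 0.675 × log_2(0.675)
H(0.325) = 0.9097 bits

Note: Binary entropy is maximized at p=0.5 (H=1 bit) and minimized at p=0 or p=1 (H=0).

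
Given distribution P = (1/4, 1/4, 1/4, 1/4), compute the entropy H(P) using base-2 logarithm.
2.0000 bits

Shannon entropy is H(X) = -Σ p(x) log p(x).

For P = (1/4, 1/4, 1/4, 1/4):
H = -1/4 × log_2(1/4) -1/4 × log_2(1/4) -1/4 × log_2(1/4) -1/4 × log_2(1/4)
H = 2.0000 bits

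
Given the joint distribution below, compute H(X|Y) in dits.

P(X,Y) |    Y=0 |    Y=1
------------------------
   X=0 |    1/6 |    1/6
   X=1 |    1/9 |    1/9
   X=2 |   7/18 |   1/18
0.4243 dits

Using the chain rule: H(X|Y) = H(X,Y) - H(Y)

First, compute H(X,Y) = 0.7007 dits

Marginal P(Y) = (2/3, 1/3)
H(Y) = 0.2764 dits

H(X|Y) = H(X,Y) - H(Y) = 0.7007 - 0.2764 = 0.4243 dits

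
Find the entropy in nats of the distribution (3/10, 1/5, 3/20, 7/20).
1.3351 nats

Shannon entropy is H(X) = -Σ p(x) log p(x).

For P = (3/10, 1/5, 3/20, 7/20):
H = -3/10 × log_e(3/10) -1/5 × log_e(1/5) -3/20 × log_e(3/20) -7/20 × log_e(7/20)
H = 1.3351 nats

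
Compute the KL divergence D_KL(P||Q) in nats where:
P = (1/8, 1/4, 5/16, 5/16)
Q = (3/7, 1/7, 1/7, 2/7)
0.2585 nats

KL divergence: D_KL(P||Q) = Σ p(x) log(p(x)/q(x))

Computing term by term:
  x=0: 1/8 × log_e[(1/8)/(3/7)] = 1/8 × -1.2321 = -0.1540
  x=1: 1/4 × log_e[(1/4)/(1/7)] = 1/4 × 0.5596 = 0.1399
  x=2: 5/16 × log_e[(5/16)/(1/7)] = 5/16 × 0.7828 = 0.2446
  x=3: 5/16 × log_e[(5/16)/(2/7)] = 5/16 × 0.0896 = 0.0280

D_KL(P||Q) = 0.2585 nats

Note: KL divergence is always non-negative and equals 0 iff P = Q.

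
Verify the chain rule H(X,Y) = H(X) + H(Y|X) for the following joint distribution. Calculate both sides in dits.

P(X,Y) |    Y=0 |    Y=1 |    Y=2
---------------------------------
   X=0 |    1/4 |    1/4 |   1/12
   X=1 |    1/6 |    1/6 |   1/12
H(X,Y) = 0.7403, H(X) = 0.2950, H(Y|X) = 0.4453 (all in dits)

Chain rule: H(X,Y) = H(X) + H(Y|X)

Left side — joint entropy directly:
H(X,Y) = -Σ p(x,y) log p(x,y) = 0.7403 dits

Right side — compute H(Y|X) from the conditional distributions:
P(X) = (7/12, 5/12), so H(X) = 0.2950 dits
H(Y|X) = Σ_x P(X=x) · H(Y|X=x):
  P(Y|X=0) = (3/7, 3/7, 1/7), H(Y|X=0) = 0.4361, weight P(X=0) = 7/12
  P(Y|X=1) = (2/5, 2/5, 1/5), H(Y|X=1) = 0.4581, weight P(X=1) = 5/12
H(Y|X) = 0.4453 dits

H(X) + H(Y|X) = 0.2950 + 0.4453 = 0.7403 dits

Both sides equal 0.7403 dits. ✓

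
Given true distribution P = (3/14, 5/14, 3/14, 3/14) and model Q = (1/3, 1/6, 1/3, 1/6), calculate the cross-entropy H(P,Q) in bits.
2.1564 bits

Cross-entropy: H(P,Q) = -Σ p(x) log q(x)

Alternatively: H(P,Q) = H(P) + D_KL(P||Q)
H(P) = 1.9592 bits
D_KL(P||Q) = 0.1972 bits

H(P,Q) = 1.9592 + 0.1972 = 2.1564 bits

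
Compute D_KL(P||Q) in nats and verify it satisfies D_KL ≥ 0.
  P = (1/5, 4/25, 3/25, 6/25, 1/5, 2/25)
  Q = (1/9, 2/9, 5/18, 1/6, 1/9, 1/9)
0.1431 nats

KL divergence satisfies the Gibbs inequality: D_KL(P||Q) ≥ 0 for all distributions P, Q.

D_KL(P||Q) = Σ p(x) log(p(x)/q(x))
Term by term:
  x=0: 1/5 × log_e[(1/5)/(1/9)] = 0.1176
  x=1: 4/25 × log_e[(4/25)/(2/9)] = -0.0526
  x=2: 3/25 × log_e[(3/25)/(5/18)] = -0.1007
  x=3: 6/25 × log_e[(6/25)/(1/6)] = 0.0875
  x=4: 1/5 × log_e[(1/5)/(1/9)] = 0.1176
  x=5: 2/25 × log_e[(2/25)/(1/9)] = -0.0263
D_KL(P||Q) = 0.1431 nats

D_KL(P||Q) = 0.1431 ≥ 0 ✓

This non-negativity is a fundamental property: relative entropy cannot be negative because it measures how different Q is from P.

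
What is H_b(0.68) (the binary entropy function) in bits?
0.9044 bits

The binary entropy function is:
H(p) = -p log(p) - (1-p) log(1-p)

H(0.68) = -0.68 × log_2(0.68) - 0.32 × log_2(0.32)
H(0.68) = 0.9044 bits

Note: Binary entropy is maximized at p=0.5 (H=1 bit) and minimized at p=0 or p=1 (H=0).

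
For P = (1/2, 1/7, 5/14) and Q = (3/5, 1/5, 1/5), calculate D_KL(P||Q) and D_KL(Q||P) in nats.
D_KL(P||Q) = 0.0678, D_KL(Q||P) = 0.0607

KL divergence is not symmetric: D_KL(P||Q) ≠ D_KL(Q||P) in general.

D_KL(P||Q) = 0.0678 nats
D_KL(Q||P) = 0.0607 nats

No, they are not equal!

This asymmetry is why KL divergence is not a true distance metric.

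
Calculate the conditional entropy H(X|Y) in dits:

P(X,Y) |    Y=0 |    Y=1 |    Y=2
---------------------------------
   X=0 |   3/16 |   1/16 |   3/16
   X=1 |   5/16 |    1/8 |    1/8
0.2868 dits

Using the chain rule: H(X|Y) = H(X,Y) - H(Y)

First, compute H(X,Y) = 0.7315 dits

Marginal P(Y) = (1/2, 3/16, 5/16)
H(Y) = 0.4447 dits

H(X|Y) = H(X,Y) - H(Y) = 0.7315 - 0.4447 = 0.2868 dits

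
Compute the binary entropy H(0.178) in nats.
0.4683 nats

The binary entropy function is:
H(p) = -p log(p) - (1-p) log(1-p)

H(0.178) = -0.178 × log_e(0.178) - 0.822 × log_e(0.822)
H(0.178) = 0.4683 nats

Note: Binary entropy is maximized at p=0.5 (H=1 bit) and minimized at p=0 or p=1 (H=0).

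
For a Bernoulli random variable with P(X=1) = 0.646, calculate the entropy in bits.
0.9376 bits

The binary entropy function is:
H(p) = -p log(p) - (1-p) log(1-p)

H(0.646) = -0.646 × log_2(0.646) - 0.354 × log_2(0.354)
H(0.646) = 0.9376 bits

Note: Binary entropy is maximized at p=0.5 (H=1 bit) and minimized at p=0 or p=1 (H=0).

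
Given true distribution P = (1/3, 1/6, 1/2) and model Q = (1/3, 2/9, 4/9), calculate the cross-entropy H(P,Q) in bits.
1.4749 bits

Cross-entropy: H(P,Q) = -Σ p(x) log q(x)

Alternatively: H(P,Q) = H(P) + D_KL(P||Q)
H(P) = 1.4591 bits
D_KL(P||Q) = 0.0158 bits

H(P,Q) = 1.4591 + 0.0158 = 1.4749 bits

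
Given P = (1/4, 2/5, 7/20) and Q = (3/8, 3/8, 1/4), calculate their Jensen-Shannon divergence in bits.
0.0154 bits

Jensen-Shannon divergence is:
JSD(P||Q) = 0.5 × D_KL(P||M) + 0.5 × D_KL(Q||M)
where M = 0.5 × (P + Q) is the mixture distribution.

M = 0.5 × (1/4, 2/5, 7/20) + 0.5 × (3/8, 3/8, 1/4) = (5/16, 0.3875, 3/10)

D_KL(P||M) = 0.0157 bits
D_KL(Q||M) = 0.0151 bits

JSD(P||Q) = 0.5 × 0.0157 + 0.5 × 0.0151 = 0.0154 bits

Unlike KL divergence, JSD is symmetric and bounded: 0 ≤ JSD ≤ log(2).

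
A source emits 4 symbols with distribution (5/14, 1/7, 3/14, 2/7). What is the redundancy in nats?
0.0526 nats

Redundancy measures how far a source is from maximum entropy:
R = H_max - H(X)

Maximum entropy for 4 symbols: H_max = log_e(4) = 1.3863 nats
Actual entropy: H(X) = 1.3337 nats
Redundancy: R = 1.3863 - 1.3337 = 0.0526 nats

This redundancy represents potential for compression: the source could be compressed by 0.0526 nats per symbol.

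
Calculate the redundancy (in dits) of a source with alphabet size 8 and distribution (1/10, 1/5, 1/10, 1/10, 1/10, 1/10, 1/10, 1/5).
0.0235 dits

Redundancy measures how far a source is from maximum entropy:
R = H_max - H(X)

Maximum entropy for 8 symbols: H_max = log_10(8) = 0.9031 dits
Actual entropy: H(X) = 0.8796 dits
Redundancy: R = 0.9031 - 0.8796 = 0.0235 dits

This redundancy represents potential for compression: the source could be compressed by 0.0235 dits per symbol.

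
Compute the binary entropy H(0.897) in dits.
0.1440 dits

The binary entropy function is:
H(p) = -p log(p) - (1-p) log(1-p)

H(0.897) = -0.897 × log_10(0.897) - 0.103 × log_10(0.103)
H(0.897) = 0.1440 dits

Note: Binary entropy is maximized at p=0.5 (H=1 bit) and minimized at p=0 or p=1 (H=0).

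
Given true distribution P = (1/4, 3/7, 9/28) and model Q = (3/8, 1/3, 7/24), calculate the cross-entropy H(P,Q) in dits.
0.4830 dits

Cross-entropy: H(P,Q) = -Σ p(x) log q(x)

Alternatively: H(P,Q) = H(P) + D_KL(P||Q)
H(P) = 0.4667 dits
D_KL(P||Q) = 0.0163 dits

H(P,Q) = 0.4667 + 0.0163 = 0.4830 dits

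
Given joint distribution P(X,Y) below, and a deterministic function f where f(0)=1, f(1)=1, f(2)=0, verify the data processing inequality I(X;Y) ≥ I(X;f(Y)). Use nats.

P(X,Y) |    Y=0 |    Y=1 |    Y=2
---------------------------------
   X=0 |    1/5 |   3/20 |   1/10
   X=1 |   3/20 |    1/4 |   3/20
I(X;Y) = 0.0162, I(X;f(Y)) = 0.0017, inequality holds: 0.0162 ≥ 0.0017

Data Processing Inequality: For any Markov chain X → Y → Z, we have I(X;Y) ≥ I(X;Z).

Here Z = f(Y) is a deterministic function of Y, forming X → Y → Z.

Original I(X;Y) = 0.0162 nats

After applying f:
P(X,Z) where Z=f(Y):
- P(X,Z=0) = P(X,Y=2)
- P(X,Z=1) = P(X,Y=0) + P(X,Y=1)

I(X;Z) = I(X;f(Y)) = 0.0017 nats

Verification: 0.0162 ≥ 0.0017 ✓

Information cannot be created by processing; the function f can only lose information about X.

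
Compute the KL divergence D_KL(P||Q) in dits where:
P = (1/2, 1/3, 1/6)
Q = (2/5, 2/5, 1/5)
0.0089 dits

KL divergence: D_KL(P||Q) = Σ p(x) log(p(x)/q(x))

Computing term by term:
  x=0: 1/2 × log_10[(1/2)/(2/5)] = 1/2 × 0.0969 = 0.0485
  x=1: 1/3 × log_10[(1/3)/(2/5)] = 1/3 × -0.0792 = -0.0264
  x=2: 1/6 × log_10[(1/6)/(1/5)] = 1/6 × -0.0792 = -0.0132

D_KL(P||Q) = 0.0089 dits

Note: KL divergence is always non-negative and equals 0 iff P = Q.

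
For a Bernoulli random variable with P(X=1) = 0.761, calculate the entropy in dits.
0.2388 dits

The binary entropy function is:
H(p) = -p log(p) - (1-p) log(1-p)

H(0.761) = -0.761 × log_10(0.761) - 0.239 × log_10(0.239)
H(0.761) = 0.2388 dits

Note: Binary entropy is maximized at p=0.5 (H=1 bit) and minimized at p=0 or p=1 (H=0).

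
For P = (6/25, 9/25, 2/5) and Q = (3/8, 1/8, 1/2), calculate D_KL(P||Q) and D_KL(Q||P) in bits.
D_KL(P||Q) = 0.2661, D_KL(Q||P) = 0.2117

KL divergence is not symmetric: D_KL(P||Q) ≠ D_KL(Q||P) in general.

D_KL(P||Q) = 0.2661 bits
D_KL(Q||P) = 0.2117 bits

No, they are not equal!

This asymmetry is why KL divergence is not a true distance metric.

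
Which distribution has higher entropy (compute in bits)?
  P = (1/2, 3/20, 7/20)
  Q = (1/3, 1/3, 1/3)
Q

Computing entropies in bits:
H(P) = 1.4406
H(Q) = 1.5850

Distribution Q has higher entropy.

Intuition: The distribution closer to uniform (more spread out) has higher entropy.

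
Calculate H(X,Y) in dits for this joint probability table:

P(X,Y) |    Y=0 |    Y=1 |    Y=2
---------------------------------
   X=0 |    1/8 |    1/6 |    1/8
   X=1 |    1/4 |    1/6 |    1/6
0.7654 dits

Joint entropy is H(X,Y) = -Σ_{x,y} p(x,y) log p(x,y).

Summing over all non-zero entries:
H(X,Y) = -[1/8·log_10(1/8) + 1/6·log_10(1/6) + 1/8·log_10(1/8) + 1/4·log_10(1/4) + 1/6·log_10(1/6) + 1/6·log_10(1/6)]
H(X,Y) = 0.7654 dits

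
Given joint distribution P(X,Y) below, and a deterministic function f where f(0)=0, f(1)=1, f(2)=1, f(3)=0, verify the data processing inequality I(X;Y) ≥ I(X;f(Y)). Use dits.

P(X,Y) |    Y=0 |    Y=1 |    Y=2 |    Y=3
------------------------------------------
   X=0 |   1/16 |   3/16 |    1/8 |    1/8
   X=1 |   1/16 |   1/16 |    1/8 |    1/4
I(X;Y) = 0.0234, I(X;f(Y)) = 0.0137, inequality holds: 0.0234 ≥ 0.0137

Data Processing Inequality: For any Markov chain X → Y → Z, we have I(X;Y) ≥ I(X;Z).

Here Z = f(Y) is a deterministic function of Y, forming X → Y → Z.

Original I(X;Y) = 0.0234 dits

After applying f:
P(X,Z) where Z=f(Y):
- P(X,Z=0) = P(X,Y=0) + P(X,Y=3)
- P(X,Z=1) = P(X,Y=1) + P(X,Y=2)

I(X;Z) = I(X;f(Y)) = 0.0137 dits

Verification: 0.0234 ≥ 0.0137 ✓

Information cannot be created by processing; the function f can only lose information about X.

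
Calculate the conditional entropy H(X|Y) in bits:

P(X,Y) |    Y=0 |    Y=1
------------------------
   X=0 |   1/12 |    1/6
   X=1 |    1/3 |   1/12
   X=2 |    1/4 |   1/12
1.4371 bits

Using the chain rule: H(X|Y) = H(X,Y) - H(Y)

First, compute H(X,Y) = 2.3554 bits

Marginal P(Y) = (2/3, 1/3)
H(Y) = 0.9183 bits

H(X|Y) = H(X,Y) - H(Y) = 2.3554 - 0.9183 = 1.4371 bits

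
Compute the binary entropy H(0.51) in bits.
0.9997 bits

The binary entropy function is:
H(p) = -p log(p) - (1-p) log(1-p)

H(0.51) = -0.51 × log_2(0.51) - 0.49 × log_2(0.49)
H(0.51) = 0.9997 bits

Note: Binary entropy is maximized at p=0.5 (H=1 bit) and minimized at p=0 or p=1 (H=0).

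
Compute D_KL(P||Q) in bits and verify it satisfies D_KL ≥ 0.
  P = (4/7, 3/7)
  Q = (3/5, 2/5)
0.0024 bits

KL divergence satisfies the Gibbs inequality: D_KL(P||Q) ≥ 0 for all distributions P, Q.

D_KL(P||Q) = Σ p(x) log(p(x)/q(x))
Term by term:
  x=0: 4/7 × log_2[(4/7)/(3/5)] = -0.0402
  x=1: 3/7 × log_2[(3/7)/(2/5)] = 0.0427
D_KL(P||Q) = 0.0024 bits

D_KL(P||Q) = 0.0024 ≥ 0 ✓

This non-negativity is a fundamental property: relative entropy cannot be negative because it measures how different Q is from P.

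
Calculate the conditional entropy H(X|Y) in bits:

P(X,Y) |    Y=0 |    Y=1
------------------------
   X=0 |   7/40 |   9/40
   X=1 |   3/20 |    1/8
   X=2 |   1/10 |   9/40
1.5425 bits

Using the chain rule: H(X|Y) = H(X,Y) - H(Y)

First, compute H(X,Y) = 2.5262 bits

Marginal P(Y) = (17/40, 23/40)
H(Y) = 0.9837 bits

H(X|Y) = H(X,Y) - H(Y) = 2.5262 - 0.9837 = 1.5425 bits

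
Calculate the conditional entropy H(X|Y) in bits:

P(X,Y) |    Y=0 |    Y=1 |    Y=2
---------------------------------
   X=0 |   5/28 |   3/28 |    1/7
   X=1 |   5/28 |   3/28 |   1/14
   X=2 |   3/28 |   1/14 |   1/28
1.5098 bits

Using the chain rule: H(X|Y) = H(X,Y) - H(Y)

First, compute H(X,Y) = 3.0401 bits

Marginal P(Y) = (13/28, 2/7, 1/4)
H(Y) = 1.5303 bits

H(X|Y) = H(X,Y) - H(Y) = 3.0401 - 1.5303 = 1.5098 bits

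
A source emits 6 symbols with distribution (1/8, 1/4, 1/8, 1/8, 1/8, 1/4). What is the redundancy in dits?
0.0256 dits

Redundancy measures how far a source is from maximum entropy:
R = H_max - H(X)

Maximum entropy for 6 symbols: H_max = log_10(6) = 0.7782 dits
Actual entropy: H(X) = 0.7526 dits
Redundancy: R = 0.7782 - 0.7526 = 0.0256 dits

This redundancy represents potential for compression: the source could be compressed by 0.0256 dits per symbol.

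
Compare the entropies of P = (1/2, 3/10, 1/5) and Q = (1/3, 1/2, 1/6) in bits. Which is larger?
P

Computing entropies in bits:
H(P) = 1.4855
H(Q) = 1.4591

Distribution P has higher entropy.

Intuition: The distribution closer to uniform (more spread out) has higher entropy.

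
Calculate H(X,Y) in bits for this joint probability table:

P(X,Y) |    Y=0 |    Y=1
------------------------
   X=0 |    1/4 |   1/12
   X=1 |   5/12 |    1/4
1.8250 bits

Joint entropy is H(X,Y) = -Σ_{x,y} p(x,y) log p(x,y).

Summing over all non-zero entries:
H(X,Y) = -[1/4·log_2(1/4) + 1/12·log_2(1/12) + 5/12·log_2(5/12) + 1/4·log_2(1/4)]
H(X,Y) = 1.8250 bits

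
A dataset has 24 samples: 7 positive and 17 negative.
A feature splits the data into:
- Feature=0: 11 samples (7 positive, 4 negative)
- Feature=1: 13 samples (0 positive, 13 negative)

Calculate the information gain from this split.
0.4374 bits

Information Gain = H(Y) - H(Y|Feature)

Before split:
P(positive) = 7/24 = 0.2917
H(Y) = 0.8709 bits

After split:
Feature=0: H = 0.9457 bits (weight = 11/24)
Feature=1: H = 0.0000 bits (weight = 13/24)
H(Y|Feature) = (11/24)×0.9457 + (13/24)×0.0000 = 0.4334 bits

Information Gain = 0.8709 - 0.4334 = 0.4374 bits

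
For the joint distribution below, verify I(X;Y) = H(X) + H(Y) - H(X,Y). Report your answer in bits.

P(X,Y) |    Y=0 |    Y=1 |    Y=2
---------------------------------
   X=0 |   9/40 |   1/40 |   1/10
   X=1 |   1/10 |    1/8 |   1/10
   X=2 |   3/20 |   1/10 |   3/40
I(X;Y) = 0.0946 bits

Mutual information has multiple equivalent forms:
- I(X;Y) = H(X) - H(X|Y)
- I(X;Y) = H(Y) - H(Y|X)
- I(X;Y) = H(X) + H(Y) - H(X,Y)

Computing all quantities:
H(X) = 1.5841, H(Y) = 1.5223, H(X,Y) = 3.0118
H(X|Y) = 1.4895, H(Y|X) = 1.4278

Verification:
H(X) - H(X|Y) = 1.5841 - 1.4895 = 0.0946
H(Y) - H(Y|X) = 1.5223 - 1.4278 = 0.0946
H(X) + H(Y) - H(X,Y) = 1.5841 + 1.5223 - 3.0118 = 0.0946

All forms give I(X;Y) = 0.0946 bits. ✓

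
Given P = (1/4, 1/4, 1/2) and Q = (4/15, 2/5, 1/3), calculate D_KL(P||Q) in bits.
0.0997 bits

KL divergence: D_KL(P||Q) = Σ p(x) log(p(x)/q(x))

Computing term by term:
  x=0: 1/4 × log_2[(1/4)/(4/15)] = 1/4 × -0.0931 = -0.0233
  x=1: 1/4 × log_2[(1/4)/(2/5)] = 1/4 × -0.6781 = -0.1695
  x=2: 1/2 × log_2[(1/2)/(1/3)] = 1/2 × 0.5850 = 0.2925

D_KL(P||Q) = 0.0997 bits

Note: KL divergence is always non-negative and equals 0 iff P = Q.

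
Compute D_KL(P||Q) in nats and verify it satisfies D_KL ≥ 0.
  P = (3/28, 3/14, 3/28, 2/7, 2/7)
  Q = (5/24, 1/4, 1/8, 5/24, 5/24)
0.0597 nats

KL divergence satisfies the Gibbs inequality: D_KL(P||Q) ≥ 0 for all distributions P, Q.

D_KL(P||Q) = Σ p(x) log(p(x)/q(x))
Term by term:
  x=0: 3/28 × log_e[(3/28)/(5/24)] = -0.0712
  x=1: 3/14 × log_e[(3/14)/(1/4)] = -0.0330
  x=2: 3/28 × log_e[(3/28)/(1/8)] = -0.0165
  x=3: 2/7 × log_e[(2/7)/(5/24)] = 0.0902
  x=4: 2/7 × log_e[(2/7)/(5/24)] = 0.0902
D_KL(P||Q) = 0.0597 nats

D_KL(P||Q) = 0.0597 ≥ 0 ✓

This non-negativity is a fundamental property: relative entropy cannot be negative because it measures how different Q is from P.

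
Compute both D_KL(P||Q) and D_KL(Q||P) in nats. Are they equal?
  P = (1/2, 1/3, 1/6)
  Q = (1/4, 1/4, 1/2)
D_KL(P||Q) = 0.2594, D_KL(Q||P) = 0.3041

KL divergence is not symmetric: D_KL(P||Q) ≠ D_KL(Q||P) in general.

D_KL(P||Q) = 0.2594 nats
D_KL(Q||P) = 0.3041 nats

No, they are not equal!

This asymmetry is why KL divergence is not a true distance metric.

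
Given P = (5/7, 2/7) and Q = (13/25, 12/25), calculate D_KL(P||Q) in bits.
0.1133 bits

KL divergence: D_KL(P||Q) = Σ p(x) log(p(x)/q(x))

Computing term by term:
  x=0: 5/7 × log_2[(5/7)/(13/25)] = 5/7 × 0.4580 = 0.3271
  x=1: 2/7 × log_2[(2/7)/(12/25)] = 2/7 × -0.7485 = -0.2138

D_KL(P||Q) = 0.1133 bits

Note: KL divergence is always non-negative and equals 0 iff P = Q.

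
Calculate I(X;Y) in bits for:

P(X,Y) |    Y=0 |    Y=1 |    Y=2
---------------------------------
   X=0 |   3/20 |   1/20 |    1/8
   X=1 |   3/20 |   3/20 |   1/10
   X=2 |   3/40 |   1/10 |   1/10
0.0471 bits

Mutual information: I(X;Y) = H(X) + H(Y) - H(X,Y)

Marginals:
P(X) = (13/40, 2/5, 11/40), H(X) = 1.5679 bits
P(Y) = (3/8, 3/10, 13/40), H(Y) = 1.5787 bits

Joint entropy: H(X,Y) = 3.0996 bits

I(X;Y) = 1.5679 + 1.5787 - 3.0996 = 0.0471 bits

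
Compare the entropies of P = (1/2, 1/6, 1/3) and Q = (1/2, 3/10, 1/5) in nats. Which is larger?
Q

Computing entropies in nats:
H(P) = 1.0114
H(Q) = 1.0297

Distribution Q has higher entropy.

Intuition: The distribution closer to uniform (more spread out) has higher entropy.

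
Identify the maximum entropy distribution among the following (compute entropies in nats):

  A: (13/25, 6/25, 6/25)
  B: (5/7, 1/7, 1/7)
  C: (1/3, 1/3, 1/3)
C

For a discrete distribution over n outcomes, entropy is maximized by the uniform distribution.

Computing entropies:
H(A) = 1.0251 nats
H(B) = 0.7963 nats
H(C) = 1.0986 nats

The uniform distribution (where all probabilities equal 1/3) achieves the maximum entropy of log_e(3) = 1.0986 nats.

Distribution C has the highest entropy.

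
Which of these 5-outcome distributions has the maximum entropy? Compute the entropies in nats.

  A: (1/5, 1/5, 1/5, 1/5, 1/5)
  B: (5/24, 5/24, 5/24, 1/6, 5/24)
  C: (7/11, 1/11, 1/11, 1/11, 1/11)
A

For a discrete distribution over n outcomes, entropy is maximized by the uniform distribution.

Computing entropies:
H(A) = 1.6094 nats
H(B) = 1.6058 nats
H(C) = 1.1596 nats

The uniform distribution (where all probabilities equal 1/5) achieves the maximum entropy of log_e(5) = 1.6094 nats.

Distribution A has the highest entropy.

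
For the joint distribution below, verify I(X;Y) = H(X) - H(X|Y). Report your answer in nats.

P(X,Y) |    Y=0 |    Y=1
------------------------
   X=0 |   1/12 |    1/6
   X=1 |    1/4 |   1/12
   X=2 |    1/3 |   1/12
I(X;Y) = 0.0814 nats

Mutual information has multiple equivalent forms:
- I(X;Y) = H(X) - H(X|Y)
- I(X;Y) = H(Y) - H(Y|X)
- I(X;Y) = H(X) + H(Y) - H(X,Y)

Computing all quantities:
H(X) = 1.0776, H(Y) = 0.6365, H(X,Y) = 1.6326
H(X|Y) = 0.9961, H(Y|X) = 0.5551

Verification:
H(X) - H(X|Y) = 1.0776 - 0.9961 = 0.0814
H(Y) - H(Y|X) = 0.6365 - 0.5551 = 0.0814
H(X) + H(Y) - H(X,Y) = 1.0776 + 0.6365 - 1.6326 = 0.0814

All forms give I(X;Y) = 0.0814 nats. ✓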